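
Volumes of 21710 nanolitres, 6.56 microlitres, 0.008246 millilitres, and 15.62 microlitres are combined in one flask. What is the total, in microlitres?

52.136 microlitres

In microlitres:
  21710 nanolitres = 21710e-3 microlitres = 21.71
  6.56 microlitres → 6.56
  0.008246 millilitres = 0.008246e3 microlitres = 8.246
  15.62 microlitres → 15.62
Sum: 21.71 + 6.56 + 8.246 + 15.62 = 52.136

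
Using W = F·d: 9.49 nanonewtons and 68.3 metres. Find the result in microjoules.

0.648167 microjoules

9.49 × 10⁻⁹ × 68.3 = 648.167 × 10⁻⁹ J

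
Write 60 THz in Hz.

tera = 1e12, (no prefix) = 1e0; factor is 1e12.
60 × 1e12 = 60000000000000

60000000000000 Hz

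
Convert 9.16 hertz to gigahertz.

(no prefix) = 10^0, giga = 10^9; factor is 10^-9.
9.16 × 10^-9 = 0.00000000916

0.00000000916 gigahertz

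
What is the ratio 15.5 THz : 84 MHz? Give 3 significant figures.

(15.5e12) / (84e6) = 0.1845e6

185000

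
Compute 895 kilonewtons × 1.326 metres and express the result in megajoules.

1.18677 megajoules

895 × 10³ × 1.326 = 1186.77 × 10³ J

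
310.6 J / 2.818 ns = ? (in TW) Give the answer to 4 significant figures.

0.1102 TW

(310.6) / (2.818e-9) = 110.22e9 W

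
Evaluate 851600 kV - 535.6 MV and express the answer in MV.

316 MV

In MV:
  851600 kV = 851600e-3 MV = 851.6
  535.6 MV → 535.6
Difference: 851.6 - 535.6 = 316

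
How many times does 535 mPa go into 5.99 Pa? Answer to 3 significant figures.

(5.99) / (535e-3) = 0.0112e3

11.2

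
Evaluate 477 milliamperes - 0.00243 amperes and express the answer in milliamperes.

474.57 milliamperes

In milliamperes:
  477 milliamperes → 477
  0.00243 amperes = 0.00243 × 10^3 milliamperes = 2.43
Difference: 477 - 2.43 = 474.57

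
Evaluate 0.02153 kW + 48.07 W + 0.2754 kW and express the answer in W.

345 W

In W:
  0.02153 kW = 0.02153e3 W = 21.53
  48.07 W → 48.07
  0.2754 kW = 0.2754e3 W = 275.4
Sum: 21.53 + 48.07 + 275.4 = 345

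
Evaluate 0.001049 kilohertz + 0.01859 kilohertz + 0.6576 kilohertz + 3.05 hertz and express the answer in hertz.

680.289 hertz

In hertz:
  0.001049 kilohertz = 0.001049 × 10³ hertz = 1.049
  0.01859 kilohertz = 0.01859 × 10³ hertz = 18.59
  0.6576 kilohertz = 0.6576 × 10³ hertz = 657.6
  3.05 hertz → 3.05
Sum: 1.049 + 18.59 + 657.6 + 3.05 = 680.289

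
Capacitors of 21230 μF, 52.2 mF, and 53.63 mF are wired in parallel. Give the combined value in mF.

In mF:
  21230 μF = 21230 × 10^-3 mF = 21.23
  52.2 mF → 52.2
  53.63 mF → 53.63
Sum: 21.23 + 52.2 + 53.63 = 127.06

127.06 mF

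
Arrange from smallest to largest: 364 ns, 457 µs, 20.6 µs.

364 ns < 20.6 µs < 457 µs

364 ns = 0.000000364 s
457 µs = 0.000457 s
20.6 µs = 0.0000206 s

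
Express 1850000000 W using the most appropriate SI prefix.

1.85 GW

= 1.85 × 10⁹ W; 10⁹ is giga.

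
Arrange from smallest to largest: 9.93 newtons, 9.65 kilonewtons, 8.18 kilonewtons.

9.93 newtons < 8.18 kilonewtons < 9.65 kilonewtons

9.93 newtons = 9.93 newtons
9.65 kilonewtons = 9650 newtons
8.18 kilonewtons = 8180 newtons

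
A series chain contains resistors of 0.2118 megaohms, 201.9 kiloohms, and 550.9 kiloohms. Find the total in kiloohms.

In kiloohms:
  0.2118 megaohms = 0.2118 × 10^3 kiloohms = 211.8
  201.9 kiloohms → 201.9
  550.9 kiloohms → 550.9
Sum: 211.8 + 201.9 + 550.9 = 964.6

964.6 kiloohms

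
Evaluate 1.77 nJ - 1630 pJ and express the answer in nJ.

In nJ:
  1.77 nJ → 1.77
  1630 pJ = 1630 × 10^-3 nJ = 1.63
Difference: 1.77 - 1.63 = 0.14

0.14 nJ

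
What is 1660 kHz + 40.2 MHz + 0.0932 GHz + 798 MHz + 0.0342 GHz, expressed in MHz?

967.26 MHz

In MHz:
  1660 kHz = 1660 × 10^-3 MHz = 1.66
  40.2 MHz → 40.2
  0.0932 GHz = 0.0932 × 10^3 MHz = 93.2
  798 MHz → 798
  0.0342 GHz = 0.0342 × 10^3 MHz = 34.2
Sum: 1.66 + 40.2 + 93.2 + 798 + 34.2 = 967.26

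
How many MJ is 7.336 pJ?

pico = 1e-12, mega = 1e6; factor is 1e-18.
7.336 × 1e-18 = 0.000000000000000007336

0.000000000000000007336 MJ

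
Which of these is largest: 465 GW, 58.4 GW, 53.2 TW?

53.2 TW

465 GW = 465000000000 W
58.4 GW = 58400000000 W
53.2 TW = 53200000000000 W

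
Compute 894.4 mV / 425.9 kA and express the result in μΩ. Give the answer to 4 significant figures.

2.100 μΩ

(894.4e-3) / (425.9e3) = 2.10002e-6 Ω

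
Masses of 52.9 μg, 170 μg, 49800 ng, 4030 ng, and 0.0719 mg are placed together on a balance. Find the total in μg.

In μg:
  52.9 μg → 52.9
  170 μg → 170
  49800 ng = 49800e-3 μg = 49.8
  4030 ng = 4030e-3 μg = 4.03
  0.0719 mg = 0.0719e3 μg = 71.9
Sum: 52.9 + 170 + 49.8 + 4.03 + 71.9 = 348.63

348.63 μg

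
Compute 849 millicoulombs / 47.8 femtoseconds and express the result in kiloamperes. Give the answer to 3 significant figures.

17800000000 kiloamperes

(849e-3) / (47.8e-15) = 17.762e12 A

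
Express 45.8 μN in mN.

micro = 1e-6, milli = 1e-3; factor is 1e-3.
45.8 × 1e-3 = 0.0458

0.0458 mN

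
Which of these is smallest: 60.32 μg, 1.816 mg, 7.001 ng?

60.32 μg = 0.00006032 g
1.816 mg = 0.001816 g
7.001 ng = 0.000000007001 g

7.001 ng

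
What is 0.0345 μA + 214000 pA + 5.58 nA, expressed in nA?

254.08 nA

In nA:
  0.0345 μA = 0.0345 × 10³ nA = 34.5
  214000 pA = 214000 × 10⁻³ nA = 214
  5.58 nA → 5.58
Sum: 34.5 + 214 + 5.58 = 254.08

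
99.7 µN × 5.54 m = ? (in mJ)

0.552338 mJ

99.7e-6 × 5.54 = 552.338e-6 J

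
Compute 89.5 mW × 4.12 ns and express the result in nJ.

89.5 × 10^-3 × 4.12 × 10^-9 = 368.74 × 10^-12 J

0.36874 nJ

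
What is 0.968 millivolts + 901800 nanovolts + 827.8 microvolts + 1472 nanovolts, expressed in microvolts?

In microvolts:
  0.968 millivolts = 0.968 × 10³ microvolts = 968
  901800 nanovolts = 901800 × 10⁻³ microvolts = 901.8
  827.8 microvolts → 827.8
  1472 nanovolts = 1472 × 10⁻³ microvolts = 1.472
Sum: 968 + 901.8 + 827.8 + 1.472 = 2699.072

2699.072 microvolts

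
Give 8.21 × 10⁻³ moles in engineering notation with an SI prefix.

8.21 millimoles

= 8.21 × 10⁻³ moles; 10⁻³ is milli.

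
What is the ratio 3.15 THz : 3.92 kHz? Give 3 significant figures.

804000000

(3.15 × 10^12) / (3.92 × 10^3) = 0.8036 × 10^9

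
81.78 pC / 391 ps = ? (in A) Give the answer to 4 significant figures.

(81.78 × 10^-12) / (391 × 10^-12) = 0.209156 A

0.2092 A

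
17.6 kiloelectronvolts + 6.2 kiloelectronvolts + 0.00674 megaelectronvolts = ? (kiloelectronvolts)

In kiloelectronvolts:
  17.6 kiloelectronvolts → 17.6
  6.2 kiloelectronvolts → 6.2
  0.00674 megaelectronvolts = 0.00674 × 10³ kiloelectronvolts = 6.74
Sum: 17.6 + 6.2 + 6.74 = 30.54

30.54 kiloelectronvolts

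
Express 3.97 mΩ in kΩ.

milli = 1e-3, kilo = 1e3; factor is 1e-6.
3.97 × 1e-6 = 0.00000397

0.00000397 kΩ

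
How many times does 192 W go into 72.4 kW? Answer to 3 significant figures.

377

(72.4 × 10³) / (192) = 0.3771 × 10³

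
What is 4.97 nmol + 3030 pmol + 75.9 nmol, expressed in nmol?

In nmol:
  4.97 nmol → 4.97
  3030 pmol = 3030 × 10⁻³ nmol = 3.03
  75.9 nmol → 75.9
Sum: 4.97 + 3.03 + 75.9 = 83.9

83.9 nmol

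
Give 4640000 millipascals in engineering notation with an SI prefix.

= 4.64 × 10³ pascals; 10³ is kilo.

4.64 kilopascals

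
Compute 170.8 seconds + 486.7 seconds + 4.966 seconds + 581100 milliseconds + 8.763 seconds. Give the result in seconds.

In seconds:
  170.8 seconds → 170.8
  486.7 seconds → 486.7
  4.966 seconds → 4.966
  581100 milliseconds = 581100 × 10^-3 seconds = 581.1
  8.763 seconds → 8.763
Sum: 170.8 + 486.7 + 4.966 + 581.1 + 8.763 = 1252.329

1252.329 seconds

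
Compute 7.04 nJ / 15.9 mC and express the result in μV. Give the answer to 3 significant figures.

(7.04e-9) / (15.9e-3) = 0.44277e-6 V

0.443 μV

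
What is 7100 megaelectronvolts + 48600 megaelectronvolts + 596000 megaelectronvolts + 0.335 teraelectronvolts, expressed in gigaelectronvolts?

986.7 gigaelectronvolts

In gigaelectronvolts:
  7100 megaelectronvolts = 7100e-3 gigaelectronvolts = 7.1
  48600 megaelectronvolts = 48600e-3 gigaelectronvolts = 48.6
  596000 megaelectronvolts = 596000e-3 gigaelectronvolts = 596
  0.335 teraelectronvolts = 0.335e3 gigaelectronvolts = 335
Sum: 7.1 + 48.6 + 596 + 335 = 986.7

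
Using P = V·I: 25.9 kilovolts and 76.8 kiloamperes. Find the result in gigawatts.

25.9 × 10^3 × 76.8 × 10^3 = 1989.12 × 10^6 W

1.98912 gigawatts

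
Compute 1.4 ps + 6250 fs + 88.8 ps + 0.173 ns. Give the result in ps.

269.45 ps

In ps:
  1.4 ps → 1.4
  6250 fs = 6250e-3 ps = 6.25
  88.8 ps → 88.8
  0.173 ns = 0.173e3 ps = 173
Sum: 1.4 + 6.25 + 88.8 + 173 = 269.45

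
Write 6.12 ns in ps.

6120 ps

nano = 10^-9, pico = 10^-12; factor is 10^3.
6.12 × 10^3 = 6120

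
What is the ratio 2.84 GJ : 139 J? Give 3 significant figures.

(2.84 × 10^9) / (139) = 0.02043 × 10^9

20400000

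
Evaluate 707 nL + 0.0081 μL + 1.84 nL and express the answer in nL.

716.94 nL

In nL:
  707 nL → 707
  0.0081 μL = 0.0081e3 nL = 8.1
  1.84 nL → 1.84
Sum: 707 + 8.1 + 1.84 = 716.94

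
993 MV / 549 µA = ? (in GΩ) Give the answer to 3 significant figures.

1810 GΩ

(993 × 10⁶) / (549 × 10⁻⁶) = 1.8087 × 10¹² Ω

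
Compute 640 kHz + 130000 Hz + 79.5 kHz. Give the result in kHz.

849.5 kHz

In kHz:
  640 kHz → 640
  130000 Hz = 130000 × 10⁻³ kHz = 130
  79.5 kHz → 79.5
Sum: 640 + 130 + 79.5 = 849.5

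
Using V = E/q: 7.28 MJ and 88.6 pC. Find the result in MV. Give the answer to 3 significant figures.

82200000000 MV

(7.28 × 10⁶) / (88.6 × 10⁻¹²) = 0.082167 × 10¹⁸ V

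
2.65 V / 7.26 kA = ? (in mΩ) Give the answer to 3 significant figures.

0.365 mΩ

(2.65) / (7.26 × 10^3) = 0.36501 × 10^-3 Ω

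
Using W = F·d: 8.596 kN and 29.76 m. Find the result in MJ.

8.596 × 10³ × 29.76 = 255.81696 × 10³ J

0.25581696 MJ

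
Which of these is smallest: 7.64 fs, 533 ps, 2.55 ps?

7.64 fs = 0.00000000000000764 s
533 ps = 0.000000000533 s
2.55 ps = 0.00000000000255 s

7.64 fs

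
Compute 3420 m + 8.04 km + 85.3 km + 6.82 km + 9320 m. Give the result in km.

In km:
  3420 m = 3420e-3 km = 3.42
  8.04 km → 8.04
  85.3 km → 85.3
  6.82 km → 6.82
  9320 m = 9320e-3 km = 9.32
Sum: 3.42 + 8.04 + 85.3 + 6.82 + 9.32 = 112.9

112.9 km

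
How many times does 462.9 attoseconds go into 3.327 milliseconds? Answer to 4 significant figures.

7187000000000

(3.327 × 10^-3) / (462.9 × 10^-18) = 0.0071873 × 10^15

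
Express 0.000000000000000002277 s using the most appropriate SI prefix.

2.277 as

= 2.277e-18 s; 1e-18 is atto.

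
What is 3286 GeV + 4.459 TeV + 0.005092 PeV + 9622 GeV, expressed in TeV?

22.459 TeV

In TeV:
  3286 GeV = 3286 × 10^-3 TeV = 3.286
  4.459 TeV → 4.459
  0.005092 PeV = 0.005092 × 10^3 TeV = 5.092
  9622 GeV = 9622 × 10^-3 TeV = 9.622
Sum: 3.286 + 4.459 + 5.092 + 9.622 = 22.459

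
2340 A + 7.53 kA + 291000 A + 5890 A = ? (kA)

306.76 kA

In kA:
  2340 A = 2340 × 10^-3 kA = 2.34
  7.53 kA → 7.53
  291000 A = 291000 × 10^-3 kA = 291
  5890 A = 5890 × 10^-3 kA = 5.89
Sum: 2.34 + 7.53 + 291 + 5.89 = 306.76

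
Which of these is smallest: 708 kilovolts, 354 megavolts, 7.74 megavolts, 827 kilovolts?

708 kilovolts

708 kilovolts = 708000 volts
354 megavolts = 354000000 volts
7.74 megavolts = 7740000 volts
827 kilovolts = 827000 volts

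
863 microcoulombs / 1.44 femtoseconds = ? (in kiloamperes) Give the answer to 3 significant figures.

(863 × 10^-6) / (1.44 × 10^-15) = 599.31 × 10^9 A

599000000 kiloamperes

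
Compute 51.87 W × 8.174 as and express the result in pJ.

51.87 × 8.174 × 10^-18 = 423.98538 × 10^-18 J

0.00042398538 pJ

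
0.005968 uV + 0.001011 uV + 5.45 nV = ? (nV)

In nV:
  0.005968 uV = 0.005968 × 10^3 nV = 5.968
  0.001011 uV = 0.001011 × 10^3 nV = 1.011
  5.45 nV → 5.45
Sum: 5.968 + 1.011 + 5.45 = 12.429

12.429 nV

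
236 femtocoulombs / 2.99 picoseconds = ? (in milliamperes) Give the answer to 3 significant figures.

78.9 milliamperes

(236 × 10^-15) / (2.99 × 10^-12) = 78.93 × 10^-3 A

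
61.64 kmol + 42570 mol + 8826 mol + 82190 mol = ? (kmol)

In kmol:
  61.64 kmol → 61.64
  42570 mol = 42570 × 10⁻³ kmol = 42.57
  8826 mol = 8826 × 10⁻³ kmol = 8.826
  82190 mol = 82190 × 10⁻³ kmol = 82.19
Sum: 61.64 + 42.57 + 8.826 + 82.19 = 195.226

195.226 kmol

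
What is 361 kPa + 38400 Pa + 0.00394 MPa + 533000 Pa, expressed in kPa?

In kPa:
  361 kPa → 361
  38400 Pa = 38400 × 10^-3 kPa = 38.4
  0.00394 MPa = 0.00394 × 10^3 kPa = 3.94
  533000 Pa = 533000 × 10^-3 kPa = 533
Sum: 361 + 38.4 + 3.94 + 533 = 936.34

936.34 kPa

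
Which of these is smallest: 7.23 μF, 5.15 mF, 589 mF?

7.23 μF = 0.00000723 F
5.15 mF = 0.00515 F
589 mF = 0.589 F

7.23 μF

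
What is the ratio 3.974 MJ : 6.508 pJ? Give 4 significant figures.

610600000000000000

(3.974e6) / (6.508e-12) = 0.61063e18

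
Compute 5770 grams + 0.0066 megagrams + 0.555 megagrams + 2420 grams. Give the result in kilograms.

569.79 kilograms

In kilograms:
  5770 grams = 5770e-3 kilograms = 5.77
  0.0066 megagrams = 0.0066e3 kilograms = 6.6
  0.555 megagrams = 0.555e3 kilograms = 555
  2420 grams = 2420e-3 kilograms = 2.42
Sum: 5.77 + 6.6 + 555 + 2.42 = 569.79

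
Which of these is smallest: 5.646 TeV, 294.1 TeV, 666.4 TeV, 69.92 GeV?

69.92 GeV

5.646 TeV = 5646000000000 eV
294.1 TeV = 294100000000000 eV
666.4 TeV = 666400000000000 eV
69.92 GeV = 69920000000 eV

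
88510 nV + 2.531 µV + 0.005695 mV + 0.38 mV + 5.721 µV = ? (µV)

In µV:
  88510 nV = 88510 × 10⁻³ µV = 88.51
  2.531 µV → 2.531
  0.005695 mV = 0.005695 × 10³ µV = 5.695
  0.38 mV = 0.38 × 10³ µV = 380
  5.721 µV → 5.721
Sum: 88.51 + 2.531 + 5.695 + 380 + 5.721 = 482.457

482.457 µV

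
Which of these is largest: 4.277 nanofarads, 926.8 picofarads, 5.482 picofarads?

4.277 nanofarads

4.277 nanofarads = 0.000000004277 farads
926.8 picofarads = 0.0000000009268 farads
5.482 picofarads = 0.000000000005482 farads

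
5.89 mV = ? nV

5890000 nV

milli = 1e-3, nano = 1e-9; factor is 1e6.
5.89 × 1e6 = 5890000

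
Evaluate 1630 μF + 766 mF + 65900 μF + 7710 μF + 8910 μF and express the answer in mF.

850.15 mF

In mF:
  1630 μF = 1630 × 10^-3 mF = 1.63
  766 mF → 766
  65900 μF = 65900 × 10^-3 mF = 65.9
  7710 μF = 7710 × 10^-3 mF = 7.71
  8910 μF = 8910 × 10^-3 mF = 8.91
Sum: 1.63 + 766 + 65.9 + 7.71 + 8.91 = 850.15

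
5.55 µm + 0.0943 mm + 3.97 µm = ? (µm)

103.82 µm

In µm:
  5.55 µm → 5.55
  0.0943 mm = 0.0943e3 µm = 94.3
  3.97 µm → 3.97
Sum: 5.55 + 94.3 + 3.97 = 103.82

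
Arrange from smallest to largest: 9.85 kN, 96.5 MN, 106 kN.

9.85 kN < 106 kN < 96.5 MN

9.85 kN = 9850 N
96.5 MN = 96500000 N
106 kN = 106000 N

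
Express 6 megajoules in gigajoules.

mega = 10⁶, giga = 10⁹; factor is 10⁻³.
6 × 10⁻³ = 0.006

0.006 gigajoules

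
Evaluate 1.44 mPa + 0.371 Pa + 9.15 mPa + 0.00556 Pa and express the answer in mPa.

In mPa:
  1.44 mPa → 1.44
  0.371 Pa = 0.371 × 10³ mPa = 371
  9.15 mPa → 9.15
  0.00556 Pa = 0.00556 × 10³ mPa = 5.56
Sum: 1.44 + 371 + 9.15 + 5.56 = 387.15

387.15 mPa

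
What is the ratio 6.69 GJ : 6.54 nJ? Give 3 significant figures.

(6.69e9) / (6.54e-9) = 1.023e18

1020000000000000000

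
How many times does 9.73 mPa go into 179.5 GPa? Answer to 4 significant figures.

18450000000000

(179.5 × 10⁹) / (9.73 × 10⁻³) = 18.448 × 10¹²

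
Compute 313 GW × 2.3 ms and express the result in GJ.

313 × 10^9 × 2.3 × 10^-3 = 719.9 × 10^6 J

0.7199 GJ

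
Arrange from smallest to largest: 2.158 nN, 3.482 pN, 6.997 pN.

2.158 nN = 0.000000002158 N
3.482 pN = 0.000000000003482 N
6.997 pN = 0.000000000006997 N

3.482 pN < 6.997 pN < 2.158 nN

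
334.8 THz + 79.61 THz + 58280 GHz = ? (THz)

472.69 THz

In THz:
  334.8 THz → 334.8
  79.61 THz → 79.61
  58280 GHz = 58280e-3 THz = 58.28
Sum: 334.8 + 79.61 + 58.28 = 472.69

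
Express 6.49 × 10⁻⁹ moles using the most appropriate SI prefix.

6.49 nanomoles

= 6.49 × 10⁻⁹ moles; 10⁻⁹ is nano.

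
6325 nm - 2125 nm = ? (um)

4.2 um

In um:
  6325 nm = 6325e-3 um = 6.325
  2125 nm = 2125e-3 um = 2.125
Difference: 6.325 - 2.125 = 4.2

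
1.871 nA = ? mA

nano = 10⁻⁹, milli = 10⁻³; factor is 10⁻⁶.
1.871 × 10⁻⁶ = 0.000001871

0.000001871 mA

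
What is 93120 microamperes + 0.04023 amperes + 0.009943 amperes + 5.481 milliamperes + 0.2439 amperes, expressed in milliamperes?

In milliamperes:
  93120 microamperes = 93120e-3 milliamperes = 93.12
  0.04023 amperes = 0.04023e3 milliamperes = 40.23
  0.009943 amperes = 0.009943e3 milliamperes = 9.943
  5.481 milliamperes → 5.481
  0.2439 amperes = 0.2439e3 milliamperes = 243.9
Sum: 93.12 + 40.23 + 9.943 + 5.481 + 243.9 = 392.674

392.674 milliamperes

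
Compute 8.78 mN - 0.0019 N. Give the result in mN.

In mN:
  8.78 mN → 8.78
  0.0019 N = 0.0019 × 10³ mN = 1.9
Difference: 8.78 - 1.9 = 6.88

6.88 mN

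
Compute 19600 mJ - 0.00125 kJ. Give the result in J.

18.35 J

In J:
  19600 mJ = 19600e-3 J = 19.6
  0.00125 kJ = 0.00125e3 J = 1.25
Difference: 19.6 - 1.25 = 18.35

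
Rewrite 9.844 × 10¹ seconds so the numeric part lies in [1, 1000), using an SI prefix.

= 98.44 seconds; mantissa already in [1, 1000).

98.44 seconds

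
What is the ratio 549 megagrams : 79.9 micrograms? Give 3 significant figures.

(549 × 10^6) / (79.9 × 10^-6) = 6.871 × 10^12

6870000000000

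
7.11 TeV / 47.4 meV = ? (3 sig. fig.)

(7.11 × 10¹²) / (47.4 × 10⁻³) = 0.15 × 10¹⁵

150000000000000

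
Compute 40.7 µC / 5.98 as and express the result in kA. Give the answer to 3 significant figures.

(40.7 × 10^-6) / (5.98 × 10^-18) = 6.806 × 10^12 A

6810000000 kA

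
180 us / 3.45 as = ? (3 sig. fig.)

52200000000000

(180 × 10^-6) / (3.45 × 10^-18) = 52.17 × 10^12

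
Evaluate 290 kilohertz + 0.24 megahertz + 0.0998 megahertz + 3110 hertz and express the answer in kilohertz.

632.91 kilohertz

In kilohertz:
  290 kilohertz → 290
  0.24 megahertz = 0.24 × 10³ kilohertz = 240
  0.0998 megahertz = 0.0998 × 10³ kilohertz = 99.8
  3110 hertz = 3110 × 10⁻³ kilohertz = 3.11
Sum: 290 + 240 + 99.8 + 3.11 = 632.91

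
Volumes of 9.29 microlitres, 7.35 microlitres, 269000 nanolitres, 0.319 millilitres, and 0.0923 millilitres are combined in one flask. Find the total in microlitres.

In microlitres:
  9.29 microlitres → 9.29
  7.35 microlitres → 7.35
  269000 nanolitres = 269000e-3 microlitres = 269
  0.319 millilitres = 0.319e3 microlitres = 319
  0.0923 millilitres = 0.0923e3 microlitres = 92.3
Sum: 9.29 + 7.35 + 269 + 319 + 92.3 = 696.94

696.94 microlitres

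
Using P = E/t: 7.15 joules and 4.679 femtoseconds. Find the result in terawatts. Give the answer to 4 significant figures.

1528 terawatts

(7.15) / (4.679 × 10^-15) = 1.5281 × 10^15 W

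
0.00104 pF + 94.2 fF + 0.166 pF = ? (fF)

261.24 fF

In fF:
  0.00104 pF = 0.00104e3 fF = 1.04
  94.2 fF → 94.2
  0.166 pF = 0.166e3 fF = 166
Sum: 1.04 + 94.2 + 166 = 261.24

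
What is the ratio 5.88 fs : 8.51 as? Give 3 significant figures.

(5.88 × 10^-15) / (8.51 × 10^-18) = 0.691 × 10^3

691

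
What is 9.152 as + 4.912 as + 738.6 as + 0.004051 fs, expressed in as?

756.715 as

In as:
  9.152 as → 9.152
  4.912 as → 4.912
  738.6 as → 738.6
  0.004051 fs = 0.004051 × 10³ as = 4.051
Sum: 9.152 + 4.912 + 738.6 + 4.051 = 756.715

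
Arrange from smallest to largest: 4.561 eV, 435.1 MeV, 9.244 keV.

4.561 eV = 4.561 eV
435.1 MeV = 435100000 eV
9.244 keV = 9244 eV

4.561 eV < 9.244 keV < 435.1 MeV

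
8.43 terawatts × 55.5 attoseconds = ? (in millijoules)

8.43 × 10^12 × 55.5 × 10^-18 = 467.865 × 10^-6 J

0.467865 millijoules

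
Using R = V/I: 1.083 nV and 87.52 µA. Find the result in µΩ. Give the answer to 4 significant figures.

(1.083 × 10^-9) / (87.52 × 10^-6) = 0.0123743 × 10^-3 Ω

12.37 µΩ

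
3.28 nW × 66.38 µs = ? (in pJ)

3.28e-9 × 66.38e-6 = 217.7264e-15 J

0.2177264 pJ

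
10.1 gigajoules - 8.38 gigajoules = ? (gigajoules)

In gigajoules:
  10.1 gigajoules → 10.1
  8.38 gigajoules → 8.38
Difference: 10.1 - 8.38 = 1.72

1.72 gigajoules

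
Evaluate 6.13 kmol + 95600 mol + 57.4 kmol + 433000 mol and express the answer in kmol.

592.13 kmol

In kmol:
  6.13 kmol → 6.13
  95600 mol = 95600 × 10⁻³ kmol = 95.6
  57.4 kmol → 57.4
  433000 mol = 433000 × 10⁻³ kmol = 433
Sum: 6.13 + 95.6 + 57.4 + 433 = 592.13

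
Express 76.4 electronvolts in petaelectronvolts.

(no prefix) = 1e0, peta = 1e15; factor is 1e-15.
76.4 × 1e-15 = 0.0000000000000764

0.0000000000000764 petaelectronvolts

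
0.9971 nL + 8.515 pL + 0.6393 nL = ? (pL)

In pL:
  0.9971 nL = 0.9971 × 10³ pL = 997.1
  8.515 pL → 8.515
  0.6393 nL = 0.6393 × 10³ pL = 639.3
Sum: 997.1 + 8.515 + 639.3 = 1644.915

1644.915 pL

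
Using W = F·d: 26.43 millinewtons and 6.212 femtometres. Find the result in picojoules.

0.00016418316 picojoules

26.43e-3 × 6.212e-15 = 164.18316e-18 J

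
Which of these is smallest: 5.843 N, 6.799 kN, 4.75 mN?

5.843 N = 5.843 N
6.799 kN = 6799 N
4.75 mN = 0.00475 N

4.75 mN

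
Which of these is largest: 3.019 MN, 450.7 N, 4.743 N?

3.019 MN

3.019 MN = 3019000 N
450.7 N = 450.7 N
4.743 N = 4.743 N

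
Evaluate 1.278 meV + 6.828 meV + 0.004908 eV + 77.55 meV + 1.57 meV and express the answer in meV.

In meV:
  1.278 meV → 1.278
  6.828 meV → 6.828
  0.004908 eV = 0.004908e3 meV = 4.908
  77.55 meV → 77.55
  1.57 meV → 1.57
Sum: 1.278 + 6.828 + 4.908 + 77.55 + 1.57 = 92.134

92.134 meV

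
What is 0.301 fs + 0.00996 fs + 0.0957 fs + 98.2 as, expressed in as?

504.86 as

In as:
  0.301 fs = 0.301 × 10³ as = 301
  0.00996 fs = 0.00996 × 10³ as = 9.96
  0.0957 fs = 0.0957 × 10³ as = 95.7
  98.2 as → 98.2
Sum: 301 + 9.96 + 95.7 + 98.2 = 504.86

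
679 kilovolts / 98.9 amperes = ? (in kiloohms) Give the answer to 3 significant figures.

(679e3) / (98.9) = 6.8655e3 Ω

6.87 kiloohms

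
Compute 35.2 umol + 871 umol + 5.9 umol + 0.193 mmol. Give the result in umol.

1105.1 umol

In umol:
  35.2 umol → 35.2
  871 umol → 871
  5.9 umol → 5.9
  0.193 mmol = 0.193 × 10³ umol = 193
Sum: 35.2 + 871 + 5.9 + 193 = 1105.1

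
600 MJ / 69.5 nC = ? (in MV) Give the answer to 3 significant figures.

8630000000 MV

(600e6) / (69.5e-9) = 8.6331e15 V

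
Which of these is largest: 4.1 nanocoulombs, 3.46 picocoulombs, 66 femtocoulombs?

4.1 nanocoulombs

4.1 nanocoulombs = 0.0000000041 coulombs
3.46 picocoulombs = 0.00000000000346 coulombs
66 femtocoulombs = 0.000000000000066 coulombs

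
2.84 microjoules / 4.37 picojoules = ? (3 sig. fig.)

650000

(2.84e-6) / (4.37e-12) = 0.6499e6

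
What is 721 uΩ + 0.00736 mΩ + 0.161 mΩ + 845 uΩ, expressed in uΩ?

In uΩ:
  721 uΩ → 721
  0.00736 mΩ = 0.00736 × 10^3 uΩ = 7.36
  0.161 mΩ = 0.161 × 10^3 uΩ = 161
  845 uΩ → 845
Sum: 721 + 7.36 + 161 + 845 = 1734.36

1734.36 uΩ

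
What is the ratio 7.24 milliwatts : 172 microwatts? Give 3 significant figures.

42.1

(7.24 × 10⁻³) / (172 × 10⁻⁶) = 0.04209 × 10³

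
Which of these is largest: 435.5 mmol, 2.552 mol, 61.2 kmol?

435.5 mmol = 0.4355 mol
2.552 mol = 2.552 mol
61.2 kmol = 61200 mol

61.2 kmol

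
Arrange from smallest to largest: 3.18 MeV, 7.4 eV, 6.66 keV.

3.18 MeV = 3180000 eV
7.4 eV = 7.4 eV
6.66 keV = 6660 eV

7.4 eV < 6.66 keV < 3.18 MeV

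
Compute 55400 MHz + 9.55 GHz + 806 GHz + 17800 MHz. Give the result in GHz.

888.75 GHz

In GHz:
  55400 MHz = 55400e-3 GHz = 55.4
  9.55 GHz → 9.55
  806 GHz → 806
  17800 MHz = 17800e-3 GHz = 17.8
Sum: 55.4 + 9.55 + 806 + 17.8 = 888.75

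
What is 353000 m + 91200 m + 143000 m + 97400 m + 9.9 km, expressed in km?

694.5 km

In km:
  353000 m = 353000 × 10⁻³ km = 353
  91200 m = 91200 × 10⁻³ km = 91.2
  143000 m = 143000 × 10⁻³ km = 143
  97400 m = 97400 × 10⁻³ km = 97.4
  9.9 km → 9.9
Sum: 353 + 91.2 + 143 + 97.4 + 9.9 = 694.5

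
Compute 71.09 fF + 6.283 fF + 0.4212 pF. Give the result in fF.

498.573 fF

In fF:
  71.09 fF → 71.09
  6.283 fF → 6.283
  0.4212 pF = 0.4212 × 10³ fF = 421.2
Sum: 71.09 + 6.283 + 421.2 = 498.573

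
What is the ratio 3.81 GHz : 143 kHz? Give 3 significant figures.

26600

(3.81 × 10^9) / (143 × 10^3) = 0.02664 × 10^6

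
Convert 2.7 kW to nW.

kilo = 10³, nano = 10⁻⁹; factor is 10¹².
2.7 × 10¹² = 2700000000000

2700000000000 nW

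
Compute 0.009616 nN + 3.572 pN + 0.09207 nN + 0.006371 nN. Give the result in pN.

111.629 pN

In pN:
  0.009616 nN = 0.009616e3 pN = 9.616
  3.572 pN → 3.572
  0.09207 nN = 0.09207e3 pN = 92.07
  0.006371 nN = 0.006371e3 pN = 6.371
Sum: 9.616 + 3.572 + 92.07 + 6.371 = 111.629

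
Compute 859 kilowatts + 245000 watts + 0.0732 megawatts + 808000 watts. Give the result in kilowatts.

1985.2 kilowatts

In kilowatts:
  859 kilowatts → 859
  245000 watts = 245000e-3 kilowatts = 245
  0.0732 megawatts = 0.0732e3 kilowatts = 73.2
  808000 watts = 808000e-3 kilowatts = 808
Sum: 859 + 245 + 73.2 + 808 = 1985.2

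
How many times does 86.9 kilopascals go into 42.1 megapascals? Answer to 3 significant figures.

484

(42.1 × 10^6) / (86.9 × 10^3) = 0.4845 × 10^3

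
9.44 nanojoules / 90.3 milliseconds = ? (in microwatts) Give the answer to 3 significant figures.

0.105 microwatts

(9.44e-9) / (90.3e-3) = 0.10454e-6 W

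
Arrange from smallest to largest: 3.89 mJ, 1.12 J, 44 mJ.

3.89 mJ = 0.00389 J
1.12 J = 1.12 J
44 mJ = 0.044 J

3.89 mJ < 44 mJ < 1.12 J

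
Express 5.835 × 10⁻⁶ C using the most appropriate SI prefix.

5.835 µC

= 5.835 × 10⁻⁶ C; 10⁻⁶ is micro.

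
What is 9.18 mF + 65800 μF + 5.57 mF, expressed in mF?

80.55 mF

In mF:
  9.18 mF → 9.18
  65800 μF = 65800 × 10⁻³ mF = 65.8
  5.57 mF → 5.57
Sum: 9.18 + 65.8 + 5.57 = 80.55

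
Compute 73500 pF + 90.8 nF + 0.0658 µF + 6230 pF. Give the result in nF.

In nF:
  73500 pF = 73500e-3 nF = 73.5
  90.8 nF → 90.8
  0.0658 µF = 0.0658e3 nF = 65.8
  6230 pF = 6230e-3 nF = 6.23
Sum: 73.5 + 90.8 + 65.8 + 6.23 = 236.33

236.33 nF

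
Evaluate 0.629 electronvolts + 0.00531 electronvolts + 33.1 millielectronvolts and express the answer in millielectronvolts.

In millielectronvolts:
  0.629 electronvolts = 0.629e3 millielectronvolts = 629
  0.00531 electronvolts = 0.00531e3 millielectronvolts = 5.31
  33.1 millielectronvolts → 33.1
Sum: 629 + 5.31 + 33.1 = 667.41

667.41 millielectronvolts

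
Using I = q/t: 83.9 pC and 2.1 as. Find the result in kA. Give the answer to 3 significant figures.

40000 kA

(83.9e-12) / (2.1e-18) = 39.952e6 A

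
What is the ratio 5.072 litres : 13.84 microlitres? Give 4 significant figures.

(5.072) / (13.84e-6) = 0.36647e6

366500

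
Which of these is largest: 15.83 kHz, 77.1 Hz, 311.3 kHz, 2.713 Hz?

15.83 kHz = 15830 Hz
77.1 Hz = 77.1 Hz
311.3 kHz = 311300 Hz
2.713 Hz = 2.713 Hz

311.3 kHz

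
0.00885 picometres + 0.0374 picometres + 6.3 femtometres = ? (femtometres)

52.55 femtometres

In femtometres:
  0.00885 picometres = 0.00885e3 femtometres = 8.85
  0.0374 picometres = 0.0374e3 femtometres = 37.4
  6.3 femtometres → 6.3
Sum: 8.85 + 37.4 + 6.3 = 52.55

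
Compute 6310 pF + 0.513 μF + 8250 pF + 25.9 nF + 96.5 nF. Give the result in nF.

In nF:
  6310 pF = 6310 × 10⁻³ nF = 6.31
  0.513 μF = 0.513 × 10³ nF = 513
  8250 pF = 8250 × 10⁻³ nF = 8.25
  25.9 nF → 25.9
  96.5 nF → 96.5
Sum: 6.31 + 513 + 8.25 + 25.9 + 96.5 = 649.96

649.96 nF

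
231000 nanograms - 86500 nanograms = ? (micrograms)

144.5 micrograms

In micrograms:
  231000 nanograms = 231000 × 10^-3 micrograms = 231
  86500 nanograms = 86500 × 10^-3 micrograms = 86.5
Difference: 231 - 86.5 = 144.5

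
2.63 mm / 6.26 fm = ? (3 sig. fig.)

420000000000

(2.63 × 10⁻³) / (6.26 × 10⁻¹⁵) = 0.4201 × 10¹²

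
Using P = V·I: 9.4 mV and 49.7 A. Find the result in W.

9.4e-3 × 49.7 = 467.18e-3 W

0.46718 W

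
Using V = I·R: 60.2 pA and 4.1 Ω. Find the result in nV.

0.24682 nV

60.2 × 10⁻¹² × 4.1 = 246.82 × 10⁻¹² V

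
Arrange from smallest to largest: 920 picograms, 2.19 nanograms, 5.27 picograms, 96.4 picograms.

920 picograms = 0.00000000092 grams
2.19 nanograms = 0.00000000219 grams
5.27 picograms = 0.00000000000527 grams
96.4 picograms = 0.0000000000964 grams

5.27 picograms < 96.4 picograms < 920 picograms < 2.19 nanograms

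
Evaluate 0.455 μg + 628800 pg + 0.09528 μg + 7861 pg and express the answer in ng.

In ng:
  0.455 μg = 0.455e3 ng = 455
  628800 pg = 628800e-3 ng = 628.8
  0.09528 μg = 0.09528e3 ng = 95.28
  7861 pg = 7861e-3 ng = 7.861
Sum: 455 + 628.8 + 95.28 + 7.861 = 1186.941

1186.941 ng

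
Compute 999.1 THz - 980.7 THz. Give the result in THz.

In THz:
  999.1 THz → 999.1
  980.7 THz → 980.7
Difference: 999.1 - 980.7 = 18.4

18.4 THz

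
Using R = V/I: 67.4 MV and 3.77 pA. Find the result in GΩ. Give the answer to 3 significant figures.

(67.4e6) / (3.77e-12) = 17.878e18 Ω

17900000000 GΩ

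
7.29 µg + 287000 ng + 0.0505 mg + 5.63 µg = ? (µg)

350.42 µg

In µg:
  7.29 µg → 7.29
  287000 ng = 287000e-3 µg = 287
  0.0505 mg = 0.0505e3 µg = 50.5
  5.63 µg → 5.63
Sum: 7.29 + 287 + 50.5 + 5.63 = 350.42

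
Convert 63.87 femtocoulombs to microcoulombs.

femto = 10^-15, micro = 10^-6; factor is 10^-9.
63.87 × 10^-9 = 0.00000006387

0.00000006387 microcoulombs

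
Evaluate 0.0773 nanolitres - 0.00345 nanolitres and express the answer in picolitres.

In picolitres:
  0.0773 nanolitres = 0.0773 × 10³ picolitres = 77.3
  0.00345 nanolitres = 0.00345 × 10³ picolitres = 3.45
Difference: 77.3 - 3.45 = 73.85

73.85 picolitres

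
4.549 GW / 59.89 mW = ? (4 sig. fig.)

(4.549 × 10⁹) / (59.89 × 10⁻³) = 0.075956 × 10¹²

75960000000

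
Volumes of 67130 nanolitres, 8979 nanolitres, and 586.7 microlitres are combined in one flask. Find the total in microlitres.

In microlitres:
  67130 nanolitres = 67130 × 10^-3 microlitres = 67.13
  8979 nanolitres = 8979 × 10^-3 microlitres = 8.979
  586.7 microlitres → 586.7
Sum: 67.13 + 8.979 + 586.7 = 662.809

662.809 microlitres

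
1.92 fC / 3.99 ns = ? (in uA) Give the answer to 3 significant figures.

0.481 uA

(1.92e-15) / (3.99e-9) = 0.4812e-6 A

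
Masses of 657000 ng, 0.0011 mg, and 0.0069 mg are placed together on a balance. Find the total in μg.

665 μg

In μg:
  657000 ng = 657000 × 10⁻³ μg = 657
  0.0011 mg = 0.0011 × 10³ μg = 1.1
  0.0069 mg = 0.0069 × 10³ μg = 6.9
Sum: 657 + 1.1 + 6.9 = 665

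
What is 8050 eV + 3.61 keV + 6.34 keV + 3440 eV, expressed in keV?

In keV:
  8050 eV = 8050e-3 keV = 8.05
  3.61 keV → 3.61
  6.34 keV → 6.34
  3440 eV = 3440e-3 keV = 3.44
Sum: 8.05 + 3.61 + 6.34 + 3.44 = 21.44

21.44 keV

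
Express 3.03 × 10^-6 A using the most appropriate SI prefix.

= 3.03 × 10^-6 A; 10^-6 is micro.

3.03 uA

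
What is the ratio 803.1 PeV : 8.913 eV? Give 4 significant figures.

(803.1 × 10¹⁵) / (8.913) = 90.104 × 10¹⁵

90100000000000000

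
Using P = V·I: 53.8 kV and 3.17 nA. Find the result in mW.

0.170546 mW

53.8 × 10³ × 3.17 × 10⁻⁹ = 170.546 × 10⁻⁶ W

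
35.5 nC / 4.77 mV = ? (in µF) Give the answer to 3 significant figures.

7.44 µF

(35.5 × 10^-9) / (4.77 × 10^-3) = 7.4423 × 10^-6 F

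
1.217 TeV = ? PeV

tera = 10¹², peta = 10¹⁵; factor is 10⁻³.
1.217 × 10⁻³ = 0.001217

0.001217 PeV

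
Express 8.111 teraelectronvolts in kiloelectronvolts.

8111000000 kiloelectronvolts

tera = 1e12, kilo = 1e3; factor is 1e9.
8.111 × 1e9 = 8111000000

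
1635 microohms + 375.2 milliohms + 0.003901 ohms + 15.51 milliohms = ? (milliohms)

In milliohms:
  1635 microohms = 1635 × 10⁻³ milliohms = 1.635
  375.2 milliohms → 375.2
  0.003901 ohms = 0.003901 × 10³ milliohms = 3.901
  15.51 milliohms → 15.51
Sum: 1.635 + 375.2 + 3.901 + 15.51 = 396.246

396.246 milliohms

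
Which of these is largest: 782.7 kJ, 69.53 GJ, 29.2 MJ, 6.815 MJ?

69.53 GJ

782.7 kJ = 782700 J
69.53 GJ = 69530000000 J
29.2 MJ = 29200000 J
6.815 MJ = 6815000 J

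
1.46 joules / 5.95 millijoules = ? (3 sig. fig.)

245

(1.46) / (5.95e-3) = 0.2454e3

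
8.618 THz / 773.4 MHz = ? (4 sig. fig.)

(8.618e12) / (773.4e6) = 0.011143e6

11140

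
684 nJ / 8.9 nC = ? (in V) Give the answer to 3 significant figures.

76.9 V

(684 × 10⁻⁹) / (8.9 × 10⁻⁹) = 76.854 V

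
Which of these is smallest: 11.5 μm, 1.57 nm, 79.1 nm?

1.57 nm

11.5 μm = 0.0000115 m
1.57 nm = 0.00000000157 m
79.1 nm = 0.0000000791 m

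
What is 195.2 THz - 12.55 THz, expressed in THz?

182.65 THz

In THz:
  195.2 THz → 195.2
  12.55 THz → 12.55
Difference: 195.2 - 12.55 = 182.65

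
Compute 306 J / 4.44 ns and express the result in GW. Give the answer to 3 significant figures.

68.9 GW

(306) / (4.44 × 10⁻⁹) = 68.919 × 10⁹ W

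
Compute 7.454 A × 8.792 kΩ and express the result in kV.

7.454 × 8.792e3 = 65.535568e3 V

65.535568 kV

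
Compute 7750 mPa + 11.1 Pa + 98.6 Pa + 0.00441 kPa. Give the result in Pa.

In Pa:
  7750 mPa = 7750 × 10^-3 Pa = 7.75
  11.1 Pa → 11.1
  98.6 Pa → 98.6
  0.00441 kPa = 0.00441 × 10^3 Pa = 4.41
Sum: 7.75 + 11.1 + 98.6 + 4.41 = 121.86

121.86 Pa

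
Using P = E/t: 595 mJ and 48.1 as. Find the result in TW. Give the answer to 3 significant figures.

12400 TW

(595e-3) / (48.1e-18) = 12.37e15 W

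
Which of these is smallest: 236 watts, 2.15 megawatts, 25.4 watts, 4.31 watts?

4.31 watts

236 watts = 236 watts
2.15 megawatts = 2150000 watts
25.4 watts = 25.4 watts
4.31 watts = 4.31 watts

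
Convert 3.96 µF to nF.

micro = 1e-6, nano = 1e-9; factor is 1e3.
3.96 × 1e3 = 3960

3960 nF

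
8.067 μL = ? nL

8067 nL

micro = 10^-6, nano = 10^-9; factor is 10^3.
8.067 × 10^3 = 8067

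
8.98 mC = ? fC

milli = 10⁻³, femto = 10⁻¹⁵; factor is 10¹².
8.98 × 10¹² = 8980000000000

8980000000000 fC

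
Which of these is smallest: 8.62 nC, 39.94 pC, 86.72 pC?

39.94 pC

8.62 nC = 0.00000000862 C
39.94 pC = 0.00000000003994 C
86.72 pC = 0.00000000008672 C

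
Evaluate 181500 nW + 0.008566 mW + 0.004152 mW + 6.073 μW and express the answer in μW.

200.291 μW

In μW:
  181500 nW = 181500 × 10⁻³ μW = 181.5
  0.008566 mW = 0.008566 × 10³ μW = 8.566
  0.004152 mW = 0.004152 × 10³ μW = 4.152
  6.073 μW → 6.073
Sum: 181.5 + 8.566 + 4.152 + 6.073 = 200.291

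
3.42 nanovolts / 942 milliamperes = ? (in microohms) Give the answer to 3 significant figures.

0.00363 microohms

(3.42 × 10⁻⁹) / (942 × 10⁻³) = 0.0036306 × 10⁻⁶ Ω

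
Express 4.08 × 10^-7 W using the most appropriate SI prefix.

408 nW

= 408 × 10^-9 W; 10^-9 is nano.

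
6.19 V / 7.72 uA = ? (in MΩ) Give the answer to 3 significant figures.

0.802 MΩ

(6.19) / (7.72 × 10^-6) = 0.80181 × 10^6 Ω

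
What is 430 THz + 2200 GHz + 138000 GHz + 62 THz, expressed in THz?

In THz:
  430 THz → 430
  2200 GHz = 2200e-3 THz = 2.2
  138000 GHz = 138000e-3 THz = 138
  62 THz → 62
Sum: 430 + 2.2 + 138 + 62 = 632.2

632.2 THz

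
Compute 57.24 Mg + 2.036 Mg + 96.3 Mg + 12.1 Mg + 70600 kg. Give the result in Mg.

238.276 Mg

In Mg:
  57.24 Mg → 57.24
  2.036 Mg → 2.036
  96.3 Mg → 96.3
  12.1 Mg → 12.1
  70600 kg = 70600 × 10^-3 Mg = 70.6
Sum: 57.24 + 2.036 + 96.3 + 12.1 + 70.6 = 238.276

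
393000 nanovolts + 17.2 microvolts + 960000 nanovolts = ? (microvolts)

In microvolts:
  393000 nanovolts = 393000e-3 microvolts = 393
  17.2 microvolts → 17.2
  960000 nanovolts = 960000e-3 microvolts = 960
Sum: 393 + 17.2 + 960 = 1370.2

1370.2 microvolts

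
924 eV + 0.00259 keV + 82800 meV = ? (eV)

In eV:
  924 eV → 924
  0.00259 keV = 0.00259e3 eV = 2.59
  82800 meV = 82800e-3 eV = 82.8
Sum: 924 + 2.59 + 82.8 = 1009.39

1009.39 eV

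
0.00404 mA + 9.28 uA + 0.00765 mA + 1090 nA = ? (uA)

In uA:
  0.00404 mA = 0.00404 × 10^3 uA = 4.04
  9.28 uA → 9.28
  0.00765 mA = 0.00765 × 10^3 uA = 7.65
  1090 nA = 1090 × 10^-3 uA = 1.09
Sum: 4.04 + 9.28 + 7.65 + 1.09 = 22.06

22.06 uA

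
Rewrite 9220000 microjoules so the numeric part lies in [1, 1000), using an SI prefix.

9.22 joules

= 9.22 joules; mantissa already in [1, 1000).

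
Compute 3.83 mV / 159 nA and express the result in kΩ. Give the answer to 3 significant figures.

(3.83e-3) / (159e-9) = 0.024088e6 Ω

24.1 kΩ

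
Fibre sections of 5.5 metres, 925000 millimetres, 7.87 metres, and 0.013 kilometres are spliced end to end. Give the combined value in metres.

In metres:
  5.5 metres → 5.5
  925000 millimetres = 925000e-3 metres = 925
  7.87 metres → 7.87
  0.013 kilometres = 0.013e3 metres = 13
Sum: 5.5 + 925 + 7.87 + 13 = 951.37

951.37 metres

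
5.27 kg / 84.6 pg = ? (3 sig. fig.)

62300000000000

(5.27 × 10³) / (84.6 × 10⁻¹²) = 0.06229 × 10¹⁵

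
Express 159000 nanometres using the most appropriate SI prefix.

159 micrometres

= 159e-6 metres; 1e-6 is micro.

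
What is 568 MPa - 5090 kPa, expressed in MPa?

562.91 MPa

In MPa:
  568 MPa → 568
  5090 kPa = 5090e-3 MPa = 5.09
Difference: 568 - 5.09 = 562.91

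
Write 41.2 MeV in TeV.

mega = 1e6, tera = 1e12; factor is 1e-6.
41.2 × 1e-6 = 0.0000412

0.0000412 TeV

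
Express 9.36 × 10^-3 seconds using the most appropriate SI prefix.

= 9.36 × 10^-3 seconds; 10^-3 is milli.

9.36 milliseconds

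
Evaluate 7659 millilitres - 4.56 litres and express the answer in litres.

In litres:
  7659 millilitres = 7659e-3 litres = 7.659
  4.56 litres → 4.56
Difference: 7.659 - 4.56 = 3.099

3.099 litres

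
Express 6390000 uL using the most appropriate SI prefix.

6.39 L

= 6.39 L; mantissa already in [1, 1000).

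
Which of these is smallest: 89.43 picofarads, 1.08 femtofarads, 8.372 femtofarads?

89.43 picofarads = 0.00000000008943 farads
1.08 femtofarads = 0.00000000000000108 farads
8.372 femtofarads = 0.000000000000008372 farads

1.08 femtofarads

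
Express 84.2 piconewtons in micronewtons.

0.0000842 micronewtons

pico = 1e-12, micro = 1e-6; factor is 1e-6.
84.2 × 1e-6 = 0.0000842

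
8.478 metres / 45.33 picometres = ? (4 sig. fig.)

187000000000

(8.478) / (45.33 × 10^-12) = 0.18703 × 10^12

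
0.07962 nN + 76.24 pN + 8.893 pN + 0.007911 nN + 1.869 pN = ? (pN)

174.533 pN

In pN:
  0.07962 nN = 0.07962e3 pN = 79.62
  76.24 pN → 76.24
  8.893 pN → 8.893
  0.007911 nN = 0.007911e3 pN = 7.911
  1.869 pN → 1.869
Sum: 79.62 + 76.24 + 8.893 + 7.911 + 1.869 = 174.533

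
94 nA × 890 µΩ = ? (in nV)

0.08366 nV

94 × 10⁻⁹ × 890 × 10⁻⁶ = 83660 × 10⁻¹⁵ V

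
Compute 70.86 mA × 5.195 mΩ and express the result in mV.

70.86 × 10^-3 × 5.195 × 10^-3 = 368.1177 × 10^-6 V

0.3681177 mV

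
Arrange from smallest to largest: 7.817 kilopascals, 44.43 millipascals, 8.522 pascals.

44.43 millipascals < 8.522 pascals < 7.817 kilopascals

7.817 kilopascals = 7817 pascals
44.43 millipascals = 0.04443 pascals
8.522 pascals = 8.522 pascals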